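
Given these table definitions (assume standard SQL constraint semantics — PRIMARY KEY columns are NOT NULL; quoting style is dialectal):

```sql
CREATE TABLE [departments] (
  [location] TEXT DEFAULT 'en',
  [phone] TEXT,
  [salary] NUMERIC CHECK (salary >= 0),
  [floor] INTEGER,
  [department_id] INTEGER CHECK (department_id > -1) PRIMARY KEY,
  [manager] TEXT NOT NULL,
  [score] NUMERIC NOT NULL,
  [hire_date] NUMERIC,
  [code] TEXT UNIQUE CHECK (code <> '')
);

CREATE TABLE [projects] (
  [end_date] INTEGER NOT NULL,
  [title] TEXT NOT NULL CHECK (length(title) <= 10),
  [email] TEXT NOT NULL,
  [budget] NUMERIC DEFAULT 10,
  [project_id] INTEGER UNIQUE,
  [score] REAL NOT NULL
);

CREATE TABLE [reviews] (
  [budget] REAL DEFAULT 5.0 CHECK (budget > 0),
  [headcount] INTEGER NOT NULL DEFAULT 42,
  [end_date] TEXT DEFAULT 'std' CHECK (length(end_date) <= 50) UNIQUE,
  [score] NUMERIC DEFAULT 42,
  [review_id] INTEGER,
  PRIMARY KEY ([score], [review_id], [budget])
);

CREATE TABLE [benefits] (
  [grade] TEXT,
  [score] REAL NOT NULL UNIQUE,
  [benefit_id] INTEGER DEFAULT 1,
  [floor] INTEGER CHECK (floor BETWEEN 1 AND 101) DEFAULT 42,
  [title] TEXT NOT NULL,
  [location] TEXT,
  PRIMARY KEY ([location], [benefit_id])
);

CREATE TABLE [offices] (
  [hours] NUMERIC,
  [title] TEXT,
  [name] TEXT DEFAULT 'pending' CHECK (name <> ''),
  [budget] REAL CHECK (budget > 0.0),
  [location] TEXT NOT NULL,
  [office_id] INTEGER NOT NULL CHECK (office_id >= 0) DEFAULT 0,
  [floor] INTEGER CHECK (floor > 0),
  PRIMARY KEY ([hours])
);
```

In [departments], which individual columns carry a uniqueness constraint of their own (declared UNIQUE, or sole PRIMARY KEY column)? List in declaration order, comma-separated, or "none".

- location: no UNIQUE or single-column PK constraint.
- phone: no UNIQUE or single-column PK constraint.
- salary: no UNIQUE or single-column PK constraint.
- floor: no UNIQUE or single-column PK constraint.
- department_id: single-column PRIMARY KEY → unique.
- manager: no UNIQUE or single-column PK constraint.
- score: no UNIQUE or single-column PK constraint.
- hire_date: no UNIQUE or single-column PK constraint.
- code: declared UNIQUE → unique.

department_id, code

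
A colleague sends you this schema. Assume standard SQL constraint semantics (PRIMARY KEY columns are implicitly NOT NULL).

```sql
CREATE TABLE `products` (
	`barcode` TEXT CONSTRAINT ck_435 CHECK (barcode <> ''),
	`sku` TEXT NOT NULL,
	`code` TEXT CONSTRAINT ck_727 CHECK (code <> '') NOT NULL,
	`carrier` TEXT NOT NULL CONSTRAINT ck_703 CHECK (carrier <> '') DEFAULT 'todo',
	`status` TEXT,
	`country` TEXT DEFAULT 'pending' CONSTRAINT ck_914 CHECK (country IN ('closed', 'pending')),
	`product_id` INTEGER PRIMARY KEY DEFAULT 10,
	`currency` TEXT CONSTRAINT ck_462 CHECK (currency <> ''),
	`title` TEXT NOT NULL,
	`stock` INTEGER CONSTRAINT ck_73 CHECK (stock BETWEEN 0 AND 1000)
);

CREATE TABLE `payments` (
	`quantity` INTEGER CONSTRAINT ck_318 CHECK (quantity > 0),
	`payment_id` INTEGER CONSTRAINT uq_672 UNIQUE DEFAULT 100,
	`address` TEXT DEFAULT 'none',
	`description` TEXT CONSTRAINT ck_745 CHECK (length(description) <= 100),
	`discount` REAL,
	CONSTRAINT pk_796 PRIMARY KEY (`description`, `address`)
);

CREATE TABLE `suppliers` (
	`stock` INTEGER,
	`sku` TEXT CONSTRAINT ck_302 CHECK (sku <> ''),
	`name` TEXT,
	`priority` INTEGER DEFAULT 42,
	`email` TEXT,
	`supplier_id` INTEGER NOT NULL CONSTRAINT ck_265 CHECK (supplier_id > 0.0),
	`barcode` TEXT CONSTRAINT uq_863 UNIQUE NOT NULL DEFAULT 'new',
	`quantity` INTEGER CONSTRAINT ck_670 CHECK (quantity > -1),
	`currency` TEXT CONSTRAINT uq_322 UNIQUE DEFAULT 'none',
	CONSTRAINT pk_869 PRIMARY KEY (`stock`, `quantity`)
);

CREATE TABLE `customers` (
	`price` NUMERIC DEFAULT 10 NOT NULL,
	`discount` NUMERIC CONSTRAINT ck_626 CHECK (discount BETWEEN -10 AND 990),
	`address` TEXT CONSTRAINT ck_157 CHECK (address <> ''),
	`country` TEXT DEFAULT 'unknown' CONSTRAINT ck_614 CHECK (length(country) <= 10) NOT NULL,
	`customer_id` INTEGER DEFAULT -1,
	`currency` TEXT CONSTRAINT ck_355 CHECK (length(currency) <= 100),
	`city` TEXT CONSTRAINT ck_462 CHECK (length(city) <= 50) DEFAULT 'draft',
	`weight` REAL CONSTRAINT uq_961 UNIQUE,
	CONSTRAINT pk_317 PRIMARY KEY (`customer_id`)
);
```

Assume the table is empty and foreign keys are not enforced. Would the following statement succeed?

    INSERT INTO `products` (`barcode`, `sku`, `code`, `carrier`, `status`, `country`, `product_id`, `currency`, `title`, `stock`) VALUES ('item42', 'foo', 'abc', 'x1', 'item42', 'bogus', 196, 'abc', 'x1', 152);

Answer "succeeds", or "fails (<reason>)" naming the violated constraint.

fails (CHECK on country)

The value 'bogus' for country violates CHECK (country IN ('closed', 'pending')).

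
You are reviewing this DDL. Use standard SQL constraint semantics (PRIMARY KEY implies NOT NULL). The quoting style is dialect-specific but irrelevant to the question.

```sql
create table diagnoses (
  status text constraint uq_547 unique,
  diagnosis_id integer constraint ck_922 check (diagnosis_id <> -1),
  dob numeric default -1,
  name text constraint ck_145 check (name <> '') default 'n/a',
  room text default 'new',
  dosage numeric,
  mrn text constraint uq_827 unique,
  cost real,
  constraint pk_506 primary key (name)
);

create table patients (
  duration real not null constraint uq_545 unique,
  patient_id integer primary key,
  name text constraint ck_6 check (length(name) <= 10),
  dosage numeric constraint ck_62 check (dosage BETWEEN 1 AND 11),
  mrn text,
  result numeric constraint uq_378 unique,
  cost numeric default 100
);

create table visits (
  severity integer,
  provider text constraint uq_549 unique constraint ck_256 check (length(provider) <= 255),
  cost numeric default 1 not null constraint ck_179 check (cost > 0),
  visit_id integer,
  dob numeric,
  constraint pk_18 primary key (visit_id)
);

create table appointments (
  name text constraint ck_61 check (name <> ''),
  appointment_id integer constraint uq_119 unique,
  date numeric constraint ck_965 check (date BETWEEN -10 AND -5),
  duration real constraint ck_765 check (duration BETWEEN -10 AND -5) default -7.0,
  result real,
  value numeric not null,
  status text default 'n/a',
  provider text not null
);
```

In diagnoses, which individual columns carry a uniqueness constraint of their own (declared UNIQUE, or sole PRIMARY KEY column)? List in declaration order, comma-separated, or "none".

status, name, mrn

- status: declared UNIQUE → unique.
- diagnosis_id: no UNIQUE or single-column PK constraint.
- dob: no UNIQUE or single-column PK constraint.
- name: single-column PRIMARY KEY → unique.
- room: no UNIQUE or single-column PK constraint.
- dosage: no UNIQUE or single-column PK constraint.
- mrn: declared UNIQUE → unique.
- cost: no UNIQUE or single-column PK constraint.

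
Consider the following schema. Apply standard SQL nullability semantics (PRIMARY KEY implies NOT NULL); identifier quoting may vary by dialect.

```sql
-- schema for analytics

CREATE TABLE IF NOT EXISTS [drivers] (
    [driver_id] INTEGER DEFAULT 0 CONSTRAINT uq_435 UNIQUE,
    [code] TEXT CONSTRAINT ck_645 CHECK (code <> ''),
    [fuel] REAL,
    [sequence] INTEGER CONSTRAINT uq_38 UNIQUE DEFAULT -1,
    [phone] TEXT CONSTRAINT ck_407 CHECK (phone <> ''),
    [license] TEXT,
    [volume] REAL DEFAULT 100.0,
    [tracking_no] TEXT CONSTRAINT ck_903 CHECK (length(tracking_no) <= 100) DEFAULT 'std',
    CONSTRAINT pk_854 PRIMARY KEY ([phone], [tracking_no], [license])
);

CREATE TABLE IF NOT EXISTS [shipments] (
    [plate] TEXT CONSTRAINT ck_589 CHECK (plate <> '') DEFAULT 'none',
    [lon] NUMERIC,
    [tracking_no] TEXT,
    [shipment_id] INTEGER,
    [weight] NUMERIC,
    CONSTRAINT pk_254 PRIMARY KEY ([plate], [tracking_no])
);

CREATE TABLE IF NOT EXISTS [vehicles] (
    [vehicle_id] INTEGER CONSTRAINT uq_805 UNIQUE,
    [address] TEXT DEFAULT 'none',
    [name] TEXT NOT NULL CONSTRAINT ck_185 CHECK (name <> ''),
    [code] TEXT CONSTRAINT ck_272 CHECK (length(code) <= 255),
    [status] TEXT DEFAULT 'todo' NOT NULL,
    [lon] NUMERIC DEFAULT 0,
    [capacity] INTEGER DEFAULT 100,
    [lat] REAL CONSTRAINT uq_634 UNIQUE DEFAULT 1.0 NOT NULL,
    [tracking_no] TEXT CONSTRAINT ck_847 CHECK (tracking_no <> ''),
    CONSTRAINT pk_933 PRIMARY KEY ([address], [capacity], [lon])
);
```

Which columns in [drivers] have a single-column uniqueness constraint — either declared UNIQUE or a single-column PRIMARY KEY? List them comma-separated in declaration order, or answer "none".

- driver_id: declared UNIQUE → unique.
- code: no UNIQUE or single-column PK constraint.
- fuel: no UNIQUE or single-column PK constraint.
- sequence: declared UNIQUE → unique.
- phone: part of a composite PRIMARY KEY — only the tuple is unique, not this column on its own.
- license: part of a composite PRIMARY KEY — only the tuple is unique, not this column on its own.
- volume: no UNIQUE or single-column PK constraint.
- tracking_no: part of a composite PRIMARY KEY — only the tuple is unique, not this column on its own.

driver_id, sequence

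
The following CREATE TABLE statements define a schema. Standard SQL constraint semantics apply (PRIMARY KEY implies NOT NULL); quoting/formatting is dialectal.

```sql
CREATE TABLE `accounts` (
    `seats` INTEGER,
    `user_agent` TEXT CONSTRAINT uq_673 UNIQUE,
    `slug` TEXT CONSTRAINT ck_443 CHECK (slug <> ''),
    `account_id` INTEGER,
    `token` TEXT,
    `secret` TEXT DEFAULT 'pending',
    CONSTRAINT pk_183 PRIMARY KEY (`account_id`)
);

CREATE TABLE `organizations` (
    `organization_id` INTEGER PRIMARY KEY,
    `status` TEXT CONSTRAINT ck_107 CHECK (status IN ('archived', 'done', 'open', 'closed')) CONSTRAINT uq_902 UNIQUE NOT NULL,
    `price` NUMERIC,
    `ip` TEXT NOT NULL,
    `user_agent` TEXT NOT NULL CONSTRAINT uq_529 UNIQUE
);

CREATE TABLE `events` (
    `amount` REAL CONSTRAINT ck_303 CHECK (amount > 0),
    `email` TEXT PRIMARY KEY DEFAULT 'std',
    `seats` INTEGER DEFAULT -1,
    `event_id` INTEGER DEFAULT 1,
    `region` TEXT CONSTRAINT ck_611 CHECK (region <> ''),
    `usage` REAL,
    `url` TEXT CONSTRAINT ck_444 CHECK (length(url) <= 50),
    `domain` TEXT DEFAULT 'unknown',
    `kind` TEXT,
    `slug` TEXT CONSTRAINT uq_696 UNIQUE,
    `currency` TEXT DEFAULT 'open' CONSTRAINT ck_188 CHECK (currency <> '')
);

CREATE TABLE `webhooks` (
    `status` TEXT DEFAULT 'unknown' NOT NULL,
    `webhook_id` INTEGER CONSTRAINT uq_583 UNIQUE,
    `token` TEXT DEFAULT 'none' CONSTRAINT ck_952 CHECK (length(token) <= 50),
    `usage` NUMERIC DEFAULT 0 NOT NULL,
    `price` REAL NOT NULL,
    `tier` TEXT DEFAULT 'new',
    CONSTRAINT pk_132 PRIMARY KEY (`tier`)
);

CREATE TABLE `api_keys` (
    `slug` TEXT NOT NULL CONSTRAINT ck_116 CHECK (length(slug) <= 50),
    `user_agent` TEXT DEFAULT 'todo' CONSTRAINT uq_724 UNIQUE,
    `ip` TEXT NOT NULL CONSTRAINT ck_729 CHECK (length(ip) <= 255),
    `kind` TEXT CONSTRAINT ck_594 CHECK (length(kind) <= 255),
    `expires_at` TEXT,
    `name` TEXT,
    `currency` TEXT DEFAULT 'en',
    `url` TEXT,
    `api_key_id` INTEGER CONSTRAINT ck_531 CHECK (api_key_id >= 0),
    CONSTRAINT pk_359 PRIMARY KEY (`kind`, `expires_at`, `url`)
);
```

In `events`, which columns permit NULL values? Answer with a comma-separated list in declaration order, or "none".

- amount: CHECK does not forbid NULL (a CHECK constraint passes when its expression is NULL) → nullable.
- email: part of the PRIMARY KEY, which implies NOT NULL → not nullable.
- seats: DEFAULT only fills an omitted column; an explicit NULL is still allowed → nullable.
- event_id: DEFAULT only fills an omitted column; an explicit NULL is still allowed → nullable.
- region: CHECK does not forbid NULL (a CHECK constraint passes when its expression is NULL) → nullable.
- usage: no NOT NULL constraint applies → nullable.
- url: CHECK does not forbid NULL (a CHECK constraint passes when its expression is NULL) → nullable.
- domain: DEFAULT only fills an omitted column; an explicit NULL is still allowed → nullable.
- kind: no NOT NULL constraint applies → nullable.
- slug: UNIQUE does not imply NOT NULL → nullable.
- currency: CHECK does not forbid NULL (a CHECK constraint passes when its expression is NULL) → nullable.

amount, seats, event_id, region, usage, url, domain, kind, slug, currency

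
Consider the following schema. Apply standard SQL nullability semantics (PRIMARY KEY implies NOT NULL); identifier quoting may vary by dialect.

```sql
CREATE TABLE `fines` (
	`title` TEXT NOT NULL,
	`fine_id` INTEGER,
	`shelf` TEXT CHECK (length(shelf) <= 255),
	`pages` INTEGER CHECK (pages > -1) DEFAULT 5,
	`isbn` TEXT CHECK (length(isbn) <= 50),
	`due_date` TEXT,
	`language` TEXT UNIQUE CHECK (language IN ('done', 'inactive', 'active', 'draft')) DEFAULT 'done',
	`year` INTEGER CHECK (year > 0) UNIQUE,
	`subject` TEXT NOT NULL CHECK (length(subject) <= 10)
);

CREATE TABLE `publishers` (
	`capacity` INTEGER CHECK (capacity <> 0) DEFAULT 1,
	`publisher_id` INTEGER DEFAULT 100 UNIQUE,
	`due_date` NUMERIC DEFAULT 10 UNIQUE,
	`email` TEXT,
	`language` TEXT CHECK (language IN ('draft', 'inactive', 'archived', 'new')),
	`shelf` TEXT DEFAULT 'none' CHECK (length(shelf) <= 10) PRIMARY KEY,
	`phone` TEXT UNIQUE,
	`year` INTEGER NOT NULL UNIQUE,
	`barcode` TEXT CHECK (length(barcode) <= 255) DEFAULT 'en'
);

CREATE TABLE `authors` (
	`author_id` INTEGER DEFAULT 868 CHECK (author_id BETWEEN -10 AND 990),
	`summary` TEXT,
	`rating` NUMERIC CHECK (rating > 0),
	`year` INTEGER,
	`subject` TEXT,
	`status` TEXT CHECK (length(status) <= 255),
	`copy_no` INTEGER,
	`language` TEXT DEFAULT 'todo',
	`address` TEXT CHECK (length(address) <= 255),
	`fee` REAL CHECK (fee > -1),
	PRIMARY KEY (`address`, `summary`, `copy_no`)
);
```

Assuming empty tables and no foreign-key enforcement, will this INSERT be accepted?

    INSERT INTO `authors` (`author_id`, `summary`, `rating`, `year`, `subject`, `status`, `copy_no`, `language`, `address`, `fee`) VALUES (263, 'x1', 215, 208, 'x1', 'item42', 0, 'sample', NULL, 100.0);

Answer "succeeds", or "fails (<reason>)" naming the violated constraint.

address is explicitly set to NULL, but address is part of the PRIMARY KEY (implied NOT NULL).

fails (NOT NULL on address)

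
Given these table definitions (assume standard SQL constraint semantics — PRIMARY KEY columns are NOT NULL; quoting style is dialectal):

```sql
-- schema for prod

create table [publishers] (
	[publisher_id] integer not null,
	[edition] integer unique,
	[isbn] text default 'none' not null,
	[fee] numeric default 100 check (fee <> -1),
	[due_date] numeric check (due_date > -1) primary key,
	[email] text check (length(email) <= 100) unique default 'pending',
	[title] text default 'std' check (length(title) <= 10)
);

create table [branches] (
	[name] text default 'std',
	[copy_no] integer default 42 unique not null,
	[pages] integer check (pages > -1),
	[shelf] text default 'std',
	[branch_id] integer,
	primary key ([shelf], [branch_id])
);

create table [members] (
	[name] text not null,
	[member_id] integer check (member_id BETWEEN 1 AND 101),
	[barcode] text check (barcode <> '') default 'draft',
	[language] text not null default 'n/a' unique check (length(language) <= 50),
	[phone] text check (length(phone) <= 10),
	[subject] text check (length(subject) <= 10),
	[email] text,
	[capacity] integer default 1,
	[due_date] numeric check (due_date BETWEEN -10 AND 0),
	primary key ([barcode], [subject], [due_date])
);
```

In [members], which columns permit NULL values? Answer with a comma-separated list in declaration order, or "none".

- name: declared NOT NULL → not nullable.
- member_id: CHECK does not forbid NULL (a CHECK constraint passes when its expression is NULL) → nullable.
- barcode: part of the PRIMARY KEY, which implies NOT NULL → not nullable.
- language: declared NOT NULL → not nullable.
- phone: CHECK does not forbid NULL (a CHECK constraint passes when its expression is NULL) → nullable.
- subject: part of the PRIMARY KEY, which implies NOT NULL → not nullable.
- email: no NOT NULL constraint applies → nullable.
- capacity: DEFAULT only fills an omitted column; an explicit NULL is still allowed → nullable.
- due_date: part of the PRIMARY KEY, which implies NOT NULL → not nullable.

member_id, phone, email, capacity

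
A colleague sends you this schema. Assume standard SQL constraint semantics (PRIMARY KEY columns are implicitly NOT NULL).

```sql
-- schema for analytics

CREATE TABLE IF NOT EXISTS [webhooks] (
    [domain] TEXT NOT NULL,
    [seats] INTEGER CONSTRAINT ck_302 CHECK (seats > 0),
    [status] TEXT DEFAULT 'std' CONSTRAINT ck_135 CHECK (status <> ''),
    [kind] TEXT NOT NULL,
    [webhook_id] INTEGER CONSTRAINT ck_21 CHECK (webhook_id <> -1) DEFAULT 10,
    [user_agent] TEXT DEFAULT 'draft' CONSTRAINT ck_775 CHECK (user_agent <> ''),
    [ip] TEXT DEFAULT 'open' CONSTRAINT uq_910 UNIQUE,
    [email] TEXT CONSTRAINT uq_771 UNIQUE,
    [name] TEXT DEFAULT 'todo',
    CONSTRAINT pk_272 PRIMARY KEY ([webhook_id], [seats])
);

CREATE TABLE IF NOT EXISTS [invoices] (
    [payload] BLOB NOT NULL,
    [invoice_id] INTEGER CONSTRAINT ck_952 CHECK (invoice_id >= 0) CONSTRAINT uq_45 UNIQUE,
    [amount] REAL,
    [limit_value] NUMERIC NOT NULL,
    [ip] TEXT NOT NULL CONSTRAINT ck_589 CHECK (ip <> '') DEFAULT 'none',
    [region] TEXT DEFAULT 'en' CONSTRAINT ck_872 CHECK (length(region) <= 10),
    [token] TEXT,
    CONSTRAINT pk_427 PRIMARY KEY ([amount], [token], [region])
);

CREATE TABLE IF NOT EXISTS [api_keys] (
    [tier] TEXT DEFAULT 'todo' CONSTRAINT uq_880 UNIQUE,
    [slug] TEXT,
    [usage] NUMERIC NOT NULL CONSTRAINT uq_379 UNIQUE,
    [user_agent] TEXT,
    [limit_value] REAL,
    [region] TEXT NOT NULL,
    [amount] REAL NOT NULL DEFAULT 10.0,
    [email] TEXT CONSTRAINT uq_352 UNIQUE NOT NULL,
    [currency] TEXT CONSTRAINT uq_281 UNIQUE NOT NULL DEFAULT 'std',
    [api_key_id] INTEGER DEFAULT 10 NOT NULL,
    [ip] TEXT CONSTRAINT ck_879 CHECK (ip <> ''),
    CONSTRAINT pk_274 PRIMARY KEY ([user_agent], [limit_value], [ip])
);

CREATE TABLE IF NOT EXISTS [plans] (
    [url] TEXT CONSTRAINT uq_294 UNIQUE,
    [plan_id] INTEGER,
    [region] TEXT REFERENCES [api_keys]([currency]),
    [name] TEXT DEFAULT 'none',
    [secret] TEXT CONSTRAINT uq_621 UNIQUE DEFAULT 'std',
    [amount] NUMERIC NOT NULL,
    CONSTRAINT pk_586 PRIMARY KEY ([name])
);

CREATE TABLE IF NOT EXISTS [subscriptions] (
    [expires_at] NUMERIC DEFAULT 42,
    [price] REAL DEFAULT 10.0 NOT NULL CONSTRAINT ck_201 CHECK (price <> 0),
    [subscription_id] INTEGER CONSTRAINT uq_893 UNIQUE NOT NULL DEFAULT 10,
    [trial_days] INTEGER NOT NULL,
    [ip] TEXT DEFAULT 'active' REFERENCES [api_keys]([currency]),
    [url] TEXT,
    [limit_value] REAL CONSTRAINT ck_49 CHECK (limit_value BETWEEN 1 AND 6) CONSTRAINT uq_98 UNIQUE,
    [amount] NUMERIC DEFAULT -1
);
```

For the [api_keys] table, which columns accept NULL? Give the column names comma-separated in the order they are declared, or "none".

tier, slug

- tier: UNIQUE does not imply NOT NULL → nullable.
- slug: no NOT NULL constraint applies → nullable.
- usage: declared NOT NULL → not nullable.
- user_agent: part of the PRIMARY KEY, which implies NOT NULL → not nullable.
- limit_value: part of the PRIMARY KEY, which implies NOT NULL → not nullable.
- region: declared NOT NULL → not nullable.
- amount: declared NOT NULL → not nullable.
- email: declared NOT NULL → not nullable.
- currency: declared NOT NULL → not nullable.
- api_key_id: declared NOT NULL → not nullable.
- ip: part of the PRIMARY KEY, which implies NOT NULL → not nullable.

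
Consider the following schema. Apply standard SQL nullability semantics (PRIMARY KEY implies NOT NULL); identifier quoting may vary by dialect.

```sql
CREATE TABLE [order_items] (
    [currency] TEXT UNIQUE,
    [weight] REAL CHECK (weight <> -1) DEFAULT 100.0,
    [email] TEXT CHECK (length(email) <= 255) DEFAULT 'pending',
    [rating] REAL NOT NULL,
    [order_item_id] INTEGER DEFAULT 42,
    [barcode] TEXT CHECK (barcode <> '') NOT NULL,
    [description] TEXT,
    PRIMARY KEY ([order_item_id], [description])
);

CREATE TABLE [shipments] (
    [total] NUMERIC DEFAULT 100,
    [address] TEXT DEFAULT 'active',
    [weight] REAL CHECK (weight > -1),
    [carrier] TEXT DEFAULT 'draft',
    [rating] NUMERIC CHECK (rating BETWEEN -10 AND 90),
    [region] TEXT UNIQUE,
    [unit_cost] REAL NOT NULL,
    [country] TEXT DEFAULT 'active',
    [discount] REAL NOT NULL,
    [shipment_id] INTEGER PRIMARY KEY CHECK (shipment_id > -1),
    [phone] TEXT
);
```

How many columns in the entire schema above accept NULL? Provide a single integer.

order_items: 3 nullable (currency, weight, email — PK (order_item_id, description) and explicit NOT NULL columns excluded).
shipments: 8 nullable (total, address, weight, carrier, rating, region, country, phone — PK (shipment_id) and explicit NOT NULL columns excluded).
Total: 3 + 8 = 11.

11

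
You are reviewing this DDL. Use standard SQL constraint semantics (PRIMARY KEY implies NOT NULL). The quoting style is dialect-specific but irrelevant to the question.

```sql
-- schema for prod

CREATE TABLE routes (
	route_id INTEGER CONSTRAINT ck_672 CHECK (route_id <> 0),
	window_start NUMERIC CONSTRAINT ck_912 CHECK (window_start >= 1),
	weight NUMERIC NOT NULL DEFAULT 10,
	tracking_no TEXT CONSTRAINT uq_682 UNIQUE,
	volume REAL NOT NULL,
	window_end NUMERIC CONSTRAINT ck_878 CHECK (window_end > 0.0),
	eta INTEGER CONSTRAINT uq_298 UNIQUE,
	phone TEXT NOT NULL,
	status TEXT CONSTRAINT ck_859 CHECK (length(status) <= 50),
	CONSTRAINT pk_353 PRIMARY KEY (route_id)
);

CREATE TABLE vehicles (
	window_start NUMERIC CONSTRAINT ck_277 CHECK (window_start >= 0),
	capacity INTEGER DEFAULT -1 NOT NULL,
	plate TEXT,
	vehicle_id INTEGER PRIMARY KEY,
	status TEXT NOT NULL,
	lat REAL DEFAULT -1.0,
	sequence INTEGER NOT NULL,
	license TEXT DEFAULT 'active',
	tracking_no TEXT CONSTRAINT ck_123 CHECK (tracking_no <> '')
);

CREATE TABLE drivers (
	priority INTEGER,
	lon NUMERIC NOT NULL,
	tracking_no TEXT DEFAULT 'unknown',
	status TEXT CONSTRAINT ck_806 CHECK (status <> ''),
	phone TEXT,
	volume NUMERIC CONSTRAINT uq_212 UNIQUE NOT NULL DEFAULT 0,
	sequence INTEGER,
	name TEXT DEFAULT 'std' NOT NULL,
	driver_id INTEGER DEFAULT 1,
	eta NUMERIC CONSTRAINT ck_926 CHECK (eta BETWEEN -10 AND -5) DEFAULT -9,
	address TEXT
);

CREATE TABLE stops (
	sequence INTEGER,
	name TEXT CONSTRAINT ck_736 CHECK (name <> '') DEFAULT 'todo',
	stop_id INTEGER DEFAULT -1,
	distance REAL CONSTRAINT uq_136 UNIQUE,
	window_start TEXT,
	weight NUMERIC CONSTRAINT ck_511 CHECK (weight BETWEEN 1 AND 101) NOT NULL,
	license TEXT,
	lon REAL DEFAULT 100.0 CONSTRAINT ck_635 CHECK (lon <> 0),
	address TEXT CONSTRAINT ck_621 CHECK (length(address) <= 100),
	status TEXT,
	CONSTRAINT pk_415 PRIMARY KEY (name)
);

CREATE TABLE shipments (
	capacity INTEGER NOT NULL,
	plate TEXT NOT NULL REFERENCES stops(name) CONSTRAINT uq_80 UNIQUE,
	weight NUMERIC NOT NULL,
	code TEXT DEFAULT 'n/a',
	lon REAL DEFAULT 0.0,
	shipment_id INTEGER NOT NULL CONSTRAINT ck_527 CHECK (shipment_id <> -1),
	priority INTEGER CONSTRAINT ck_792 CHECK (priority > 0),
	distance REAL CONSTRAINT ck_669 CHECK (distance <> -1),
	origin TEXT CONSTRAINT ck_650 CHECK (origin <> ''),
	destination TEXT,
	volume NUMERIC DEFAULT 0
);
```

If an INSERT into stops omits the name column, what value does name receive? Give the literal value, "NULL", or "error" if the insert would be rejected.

'todo'

name has an explicit DEFAULT 'todo'.
When the column is omitted from an INSERT, that default is used.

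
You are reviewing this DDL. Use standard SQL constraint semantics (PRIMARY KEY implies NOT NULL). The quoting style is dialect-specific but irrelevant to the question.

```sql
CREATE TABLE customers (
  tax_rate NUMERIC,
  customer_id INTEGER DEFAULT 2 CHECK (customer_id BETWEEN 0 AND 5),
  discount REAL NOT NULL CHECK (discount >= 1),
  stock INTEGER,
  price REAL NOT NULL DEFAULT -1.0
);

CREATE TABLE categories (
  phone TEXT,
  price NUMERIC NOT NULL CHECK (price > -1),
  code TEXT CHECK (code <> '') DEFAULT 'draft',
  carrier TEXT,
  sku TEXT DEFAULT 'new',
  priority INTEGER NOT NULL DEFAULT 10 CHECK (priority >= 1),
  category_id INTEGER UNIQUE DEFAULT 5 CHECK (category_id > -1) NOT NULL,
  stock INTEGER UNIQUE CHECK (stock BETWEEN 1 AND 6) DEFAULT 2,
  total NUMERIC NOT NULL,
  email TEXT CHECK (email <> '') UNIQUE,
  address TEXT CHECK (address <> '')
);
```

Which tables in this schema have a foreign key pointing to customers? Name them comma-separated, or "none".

No REFERENCES clause anywhere in the schema names customers.

none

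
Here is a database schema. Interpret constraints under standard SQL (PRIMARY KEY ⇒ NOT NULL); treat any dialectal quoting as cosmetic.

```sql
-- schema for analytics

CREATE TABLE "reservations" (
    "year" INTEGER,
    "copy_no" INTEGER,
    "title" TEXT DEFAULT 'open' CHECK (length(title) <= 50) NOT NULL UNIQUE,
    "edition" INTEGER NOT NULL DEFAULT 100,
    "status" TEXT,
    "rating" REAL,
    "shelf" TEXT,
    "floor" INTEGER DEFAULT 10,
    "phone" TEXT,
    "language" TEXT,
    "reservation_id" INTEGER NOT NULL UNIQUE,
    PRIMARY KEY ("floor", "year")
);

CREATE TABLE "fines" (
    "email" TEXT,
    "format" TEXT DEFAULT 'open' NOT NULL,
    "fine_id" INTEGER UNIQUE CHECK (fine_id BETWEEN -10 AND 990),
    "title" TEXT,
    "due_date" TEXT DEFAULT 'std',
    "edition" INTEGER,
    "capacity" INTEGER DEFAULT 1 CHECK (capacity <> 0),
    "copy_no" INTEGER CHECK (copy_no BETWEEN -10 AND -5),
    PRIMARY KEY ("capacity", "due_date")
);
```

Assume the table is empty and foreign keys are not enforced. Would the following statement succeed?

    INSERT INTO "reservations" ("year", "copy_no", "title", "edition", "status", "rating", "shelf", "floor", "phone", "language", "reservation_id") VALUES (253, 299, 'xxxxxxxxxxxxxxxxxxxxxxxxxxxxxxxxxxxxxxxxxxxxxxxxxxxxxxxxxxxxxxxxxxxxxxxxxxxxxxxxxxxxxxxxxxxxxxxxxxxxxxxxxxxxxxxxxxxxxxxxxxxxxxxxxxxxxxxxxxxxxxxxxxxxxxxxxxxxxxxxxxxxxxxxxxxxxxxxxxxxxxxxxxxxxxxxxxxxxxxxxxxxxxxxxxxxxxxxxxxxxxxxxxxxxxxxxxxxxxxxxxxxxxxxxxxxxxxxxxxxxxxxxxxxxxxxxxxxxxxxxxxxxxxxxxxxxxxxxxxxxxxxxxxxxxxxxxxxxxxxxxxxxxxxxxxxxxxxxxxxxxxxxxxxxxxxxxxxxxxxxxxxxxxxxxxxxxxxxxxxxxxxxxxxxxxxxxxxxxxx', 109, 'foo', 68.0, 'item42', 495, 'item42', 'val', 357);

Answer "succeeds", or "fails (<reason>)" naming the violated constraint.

The value 'xxxxxxxxxxxxxxxxxxxxxxxxxxxxxxxxxxxxxxxxxxxxxxxxxxxxxxxxxxxxxxxxxxxxxxxxxxxxxxxxxxxxxxxxxxxxxxxxxxxxxxxxxxxxxxxxxxxxxxxxxxxxxxxxxxxxxxxxxxxxxxxxxxxxxxxxxxxxxxxxxxxxxxxxxxxxxxxxxxxxxxxxxxxxxxxxxxxxxxxxxxxxxxxxxxxxxxxxxxxxxxxxxxxxxxxxxxxxxxxxxxxxxxxxxxxxxxxxxxxxxxxxxxxxxxxxxxxxxxxxxxxxxxxxxxxxxxxxxxxxxxxxxxxxxxxxxxxxxxxxxxxxxxxxxxxxxxxxxxxxxxxxxxxxxxxxxxxxxxxxxxxxxxxxxxxxxxxxxxxxxxxxxxxxxxxxxxxxxxxx' for title violates CHECK (length(title) <= 50).

fails (CHECK on title)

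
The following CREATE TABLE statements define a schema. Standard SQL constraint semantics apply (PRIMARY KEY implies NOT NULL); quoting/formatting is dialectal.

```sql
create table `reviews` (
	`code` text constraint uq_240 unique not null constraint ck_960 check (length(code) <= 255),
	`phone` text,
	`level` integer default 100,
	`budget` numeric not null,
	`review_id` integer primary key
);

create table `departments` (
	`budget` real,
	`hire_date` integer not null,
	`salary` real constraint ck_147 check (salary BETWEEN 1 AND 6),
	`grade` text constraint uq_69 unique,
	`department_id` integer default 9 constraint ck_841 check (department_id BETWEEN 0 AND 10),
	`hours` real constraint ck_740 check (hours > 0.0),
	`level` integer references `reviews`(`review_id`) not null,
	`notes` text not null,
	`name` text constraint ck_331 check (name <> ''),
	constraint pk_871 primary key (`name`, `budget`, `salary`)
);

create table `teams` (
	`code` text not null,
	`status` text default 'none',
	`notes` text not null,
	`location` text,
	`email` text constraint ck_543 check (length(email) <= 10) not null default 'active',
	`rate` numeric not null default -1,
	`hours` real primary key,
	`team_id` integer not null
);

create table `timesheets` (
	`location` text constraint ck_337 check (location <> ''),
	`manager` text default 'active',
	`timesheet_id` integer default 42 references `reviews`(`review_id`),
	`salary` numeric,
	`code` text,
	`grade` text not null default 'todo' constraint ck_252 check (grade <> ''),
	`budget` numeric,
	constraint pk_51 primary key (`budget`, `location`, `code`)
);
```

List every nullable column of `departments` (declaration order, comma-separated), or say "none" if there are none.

grade, department_id, hours

- budget: part of the PRIMARY KEY, which implies NOT NULL → not nullable.
- hire_date: declared NOT NULL → not nullable.
- salary: part of the PRIMARY KEY, which implies NOT NULL → not nullable.
- grade: UNIQUE does not imply NOT NULL → nullable.
- department_id: CHECK does not forbid NULL (a CHECK constraint passes when its expression is NULL) → nullable.
- hours: CHECK does not forbid NULL (a CHECK constraint passes when its expression is NULL) → nullable.
- level: declared NOT NULL → not nullable.
- notes: declared NOT NULL → not nullable.
- name: part of the PRIMARY KEY, which implies NOT NULL → not nullable.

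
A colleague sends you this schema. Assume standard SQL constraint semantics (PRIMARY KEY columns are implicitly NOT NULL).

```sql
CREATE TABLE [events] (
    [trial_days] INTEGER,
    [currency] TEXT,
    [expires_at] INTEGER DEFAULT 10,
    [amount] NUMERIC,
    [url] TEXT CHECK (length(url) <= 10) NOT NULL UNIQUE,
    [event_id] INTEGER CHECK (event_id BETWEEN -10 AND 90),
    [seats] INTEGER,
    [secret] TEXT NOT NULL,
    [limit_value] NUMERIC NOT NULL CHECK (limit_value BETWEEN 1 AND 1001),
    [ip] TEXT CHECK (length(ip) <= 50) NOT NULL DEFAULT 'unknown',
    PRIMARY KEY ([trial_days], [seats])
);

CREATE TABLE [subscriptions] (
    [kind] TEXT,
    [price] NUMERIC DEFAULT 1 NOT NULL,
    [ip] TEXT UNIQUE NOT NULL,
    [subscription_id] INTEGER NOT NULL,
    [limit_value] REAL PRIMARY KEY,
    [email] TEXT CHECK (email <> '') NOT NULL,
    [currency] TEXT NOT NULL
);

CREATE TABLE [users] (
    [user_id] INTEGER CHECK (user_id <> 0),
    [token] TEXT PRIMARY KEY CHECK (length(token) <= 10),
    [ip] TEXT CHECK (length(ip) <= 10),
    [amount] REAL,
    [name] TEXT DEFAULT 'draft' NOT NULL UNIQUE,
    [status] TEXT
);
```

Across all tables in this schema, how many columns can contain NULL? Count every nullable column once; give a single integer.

events: 4 nullable (currency, expires_at, amount, event_id — PK (trial_days, seats) and explicit NOT NULL columns excluded).
subscriptions: 1 nullable (kind — PK (limit_value) and explicit NOT NULL columns excluded).
users: 4 nullable (user_id, ip, amount, status — PK (token) and explicit NOT NULL columns excluded).
Total: 4 + 1 + 4 = 9.

9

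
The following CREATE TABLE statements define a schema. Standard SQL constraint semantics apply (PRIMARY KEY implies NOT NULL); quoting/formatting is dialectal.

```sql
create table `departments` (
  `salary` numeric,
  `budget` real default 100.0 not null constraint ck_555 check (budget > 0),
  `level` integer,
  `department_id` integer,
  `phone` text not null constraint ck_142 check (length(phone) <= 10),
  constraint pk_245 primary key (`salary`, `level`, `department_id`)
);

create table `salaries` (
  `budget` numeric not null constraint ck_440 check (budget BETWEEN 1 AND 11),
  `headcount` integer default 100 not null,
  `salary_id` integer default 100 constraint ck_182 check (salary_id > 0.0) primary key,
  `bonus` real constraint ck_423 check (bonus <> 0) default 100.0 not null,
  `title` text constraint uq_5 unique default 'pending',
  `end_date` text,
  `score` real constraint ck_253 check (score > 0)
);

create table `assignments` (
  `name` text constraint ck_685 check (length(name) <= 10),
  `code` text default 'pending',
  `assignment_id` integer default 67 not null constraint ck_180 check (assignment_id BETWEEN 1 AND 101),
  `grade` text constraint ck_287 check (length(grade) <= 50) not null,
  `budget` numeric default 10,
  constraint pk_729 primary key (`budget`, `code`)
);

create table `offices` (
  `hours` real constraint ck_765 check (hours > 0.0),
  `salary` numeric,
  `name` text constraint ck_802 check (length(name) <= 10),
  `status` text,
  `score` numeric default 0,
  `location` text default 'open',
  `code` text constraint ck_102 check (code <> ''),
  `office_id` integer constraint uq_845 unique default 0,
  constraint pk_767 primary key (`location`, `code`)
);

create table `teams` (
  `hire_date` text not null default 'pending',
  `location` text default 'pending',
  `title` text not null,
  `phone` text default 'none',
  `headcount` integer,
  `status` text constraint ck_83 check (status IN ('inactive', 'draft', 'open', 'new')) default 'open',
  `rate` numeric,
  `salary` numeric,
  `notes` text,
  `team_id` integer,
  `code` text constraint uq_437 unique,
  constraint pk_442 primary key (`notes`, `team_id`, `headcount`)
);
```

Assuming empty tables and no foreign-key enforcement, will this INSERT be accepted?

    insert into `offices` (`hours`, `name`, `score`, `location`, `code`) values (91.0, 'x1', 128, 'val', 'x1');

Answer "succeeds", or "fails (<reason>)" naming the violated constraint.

succeeds

NOT NULL columns: code is supplied; location is supplied.
CHECK constraints: 91.0 satisfies (hours > 0.0); 'x1' satisfies (length(name) <= 10); 'x1' satisfies (code <> '').
No constraint is violated.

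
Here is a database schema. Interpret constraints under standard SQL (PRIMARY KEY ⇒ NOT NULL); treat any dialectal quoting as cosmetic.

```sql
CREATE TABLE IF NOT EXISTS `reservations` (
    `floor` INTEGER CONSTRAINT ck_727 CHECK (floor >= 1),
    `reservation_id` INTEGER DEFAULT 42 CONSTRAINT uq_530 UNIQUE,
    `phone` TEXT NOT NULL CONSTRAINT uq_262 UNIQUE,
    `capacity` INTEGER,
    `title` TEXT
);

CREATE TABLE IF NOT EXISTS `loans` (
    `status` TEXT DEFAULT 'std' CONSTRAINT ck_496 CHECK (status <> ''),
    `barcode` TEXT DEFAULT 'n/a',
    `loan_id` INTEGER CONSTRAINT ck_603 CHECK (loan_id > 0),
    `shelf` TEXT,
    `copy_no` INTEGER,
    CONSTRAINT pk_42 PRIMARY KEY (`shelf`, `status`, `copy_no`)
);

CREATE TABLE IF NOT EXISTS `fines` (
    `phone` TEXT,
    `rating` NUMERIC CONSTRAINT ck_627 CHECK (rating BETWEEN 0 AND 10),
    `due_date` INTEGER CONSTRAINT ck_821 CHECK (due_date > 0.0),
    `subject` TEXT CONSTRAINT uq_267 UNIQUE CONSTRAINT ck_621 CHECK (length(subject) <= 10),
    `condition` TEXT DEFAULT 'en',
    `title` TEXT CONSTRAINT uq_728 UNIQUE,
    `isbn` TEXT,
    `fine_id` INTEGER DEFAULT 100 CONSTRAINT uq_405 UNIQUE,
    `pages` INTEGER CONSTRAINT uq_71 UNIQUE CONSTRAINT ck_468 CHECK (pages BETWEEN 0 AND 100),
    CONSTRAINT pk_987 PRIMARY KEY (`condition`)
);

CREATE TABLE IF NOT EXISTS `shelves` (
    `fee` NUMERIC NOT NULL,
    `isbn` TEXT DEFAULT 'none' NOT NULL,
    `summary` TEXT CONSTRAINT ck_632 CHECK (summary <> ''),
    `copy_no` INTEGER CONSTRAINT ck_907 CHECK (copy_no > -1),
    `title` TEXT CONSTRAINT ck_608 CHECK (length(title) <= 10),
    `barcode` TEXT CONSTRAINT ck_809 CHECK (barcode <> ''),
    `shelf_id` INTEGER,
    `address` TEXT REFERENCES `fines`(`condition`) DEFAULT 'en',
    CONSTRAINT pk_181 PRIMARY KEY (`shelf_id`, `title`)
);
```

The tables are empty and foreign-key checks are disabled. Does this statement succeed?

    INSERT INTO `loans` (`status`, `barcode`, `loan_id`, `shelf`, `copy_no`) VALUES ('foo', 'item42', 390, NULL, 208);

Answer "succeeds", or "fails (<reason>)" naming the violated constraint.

fails (NOT NULL on shelf)

shelf is explicitly set to NULL, but shelf is part of the PRIMARY KEY (implied NOT NULL).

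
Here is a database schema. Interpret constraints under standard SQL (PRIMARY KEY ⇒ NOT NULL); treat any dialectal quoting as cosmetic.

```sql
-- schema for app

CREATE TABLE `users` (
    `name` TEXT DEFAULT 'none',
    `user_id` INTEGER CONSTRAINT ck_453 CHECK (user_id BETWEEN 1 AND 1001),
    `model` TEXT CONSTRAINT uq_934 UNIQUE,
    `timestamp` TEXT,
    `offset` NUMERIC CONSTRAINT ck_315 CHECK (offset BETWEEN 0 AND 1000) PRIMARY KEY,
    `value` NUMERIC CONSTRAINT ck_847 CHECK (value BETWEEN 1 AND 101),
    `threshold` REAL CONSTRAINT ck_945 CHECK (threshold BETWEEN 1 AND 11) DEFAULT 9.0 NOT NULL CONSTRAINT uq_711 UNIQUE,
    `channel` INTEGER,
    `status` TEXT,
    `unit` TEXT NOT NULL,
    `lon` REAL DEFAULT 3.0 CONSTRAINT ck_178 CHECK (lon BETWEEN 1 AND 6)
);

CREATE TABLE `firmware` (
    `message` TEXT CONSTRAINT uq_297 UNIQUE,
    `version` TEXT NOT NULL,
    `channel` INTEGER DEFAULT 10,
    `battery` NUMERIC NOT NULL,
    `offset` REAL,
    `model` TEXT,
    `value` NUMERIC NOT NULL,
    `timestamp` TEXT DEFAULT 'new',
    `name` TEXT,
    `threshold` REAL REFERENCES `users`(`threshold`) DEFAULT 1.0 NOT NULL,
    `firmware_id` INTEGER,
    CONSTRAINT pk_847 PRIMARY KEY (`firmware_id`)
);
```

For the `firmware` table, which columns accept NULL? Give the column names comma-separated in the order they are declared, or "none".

message, channel, offset, model, timestamp, name

- message: UNIQUE does not imply NOT NULL → nullable.
- version: declared NOT NULL → not nullable.
- channel: DEFAULT only fills an omitted column; an explicit NULL is still allowed → nullable.
- battery: declared NOT NULL → not nullable.
- offset: no NOT NULL constraint applies → nullable.
- model: no NOT NULL constraint applies → nullable.
- value: declared NOT NULL → not nullable.
- timestamp: DEFAULT only fills an omitted column; an explicit NULL is still allowed → nullable.
- name: no NOT NULL constraint applies → nullable.
- threshold: declared NOT NULL → not nullable.
- firmware_id: part of the PRIMARY KEY, which implies NOT NULL → not nullable.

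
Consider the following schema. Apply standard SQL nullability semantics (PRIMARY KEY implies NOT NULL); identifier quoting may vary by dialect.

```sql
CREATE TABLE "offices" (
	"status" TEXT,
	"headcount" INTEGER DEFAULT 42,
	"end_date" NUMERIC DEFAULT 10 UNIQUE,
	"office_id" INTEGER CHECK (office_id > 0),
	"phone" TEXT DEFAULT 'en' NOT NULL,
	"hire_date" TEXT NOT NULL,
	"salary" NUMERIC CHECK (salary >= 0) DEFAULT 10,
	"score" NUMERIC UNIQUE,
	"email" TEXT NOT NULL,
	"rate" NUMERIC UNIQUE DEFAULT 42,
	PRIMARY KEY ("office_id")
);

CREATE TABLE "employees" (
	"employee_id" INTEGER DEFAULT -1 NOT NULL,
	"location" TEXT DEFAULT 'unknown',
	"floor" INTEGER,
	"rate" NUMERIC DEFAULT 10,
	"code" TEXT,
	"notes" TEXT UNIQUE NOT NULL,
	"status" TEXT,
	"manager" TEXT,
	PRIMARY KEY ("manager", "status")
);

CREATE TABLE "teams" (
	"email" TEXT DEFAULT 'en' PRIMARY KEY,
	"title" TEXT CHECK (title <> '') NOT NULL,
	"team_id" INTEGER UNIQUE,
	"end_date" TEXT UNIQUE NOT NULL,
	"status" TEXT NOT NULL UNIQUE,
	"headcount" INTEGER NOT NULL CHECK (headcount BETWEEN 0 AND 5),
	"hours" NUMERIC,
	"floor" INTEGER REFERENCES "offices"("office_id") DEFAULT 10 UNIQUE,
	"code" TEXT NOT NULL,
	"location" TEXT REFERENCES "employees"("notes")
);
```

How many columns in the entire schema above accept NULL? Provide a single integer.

offices: 6 nullable (status, headcount, end_date, salary, score, rate — PK (office_id) and explicit NOT NULL columns excluded).
employees: 4 nullable (location, floor, rate, code — PK (manager, status) and explicit NOT NULL columns excluded).
teams: 4 nullable (team_id, hours, floor, location — PK (email) and explicit NOT NULL columns excluded).
Total: 6 + 4 + 4 = 14.

14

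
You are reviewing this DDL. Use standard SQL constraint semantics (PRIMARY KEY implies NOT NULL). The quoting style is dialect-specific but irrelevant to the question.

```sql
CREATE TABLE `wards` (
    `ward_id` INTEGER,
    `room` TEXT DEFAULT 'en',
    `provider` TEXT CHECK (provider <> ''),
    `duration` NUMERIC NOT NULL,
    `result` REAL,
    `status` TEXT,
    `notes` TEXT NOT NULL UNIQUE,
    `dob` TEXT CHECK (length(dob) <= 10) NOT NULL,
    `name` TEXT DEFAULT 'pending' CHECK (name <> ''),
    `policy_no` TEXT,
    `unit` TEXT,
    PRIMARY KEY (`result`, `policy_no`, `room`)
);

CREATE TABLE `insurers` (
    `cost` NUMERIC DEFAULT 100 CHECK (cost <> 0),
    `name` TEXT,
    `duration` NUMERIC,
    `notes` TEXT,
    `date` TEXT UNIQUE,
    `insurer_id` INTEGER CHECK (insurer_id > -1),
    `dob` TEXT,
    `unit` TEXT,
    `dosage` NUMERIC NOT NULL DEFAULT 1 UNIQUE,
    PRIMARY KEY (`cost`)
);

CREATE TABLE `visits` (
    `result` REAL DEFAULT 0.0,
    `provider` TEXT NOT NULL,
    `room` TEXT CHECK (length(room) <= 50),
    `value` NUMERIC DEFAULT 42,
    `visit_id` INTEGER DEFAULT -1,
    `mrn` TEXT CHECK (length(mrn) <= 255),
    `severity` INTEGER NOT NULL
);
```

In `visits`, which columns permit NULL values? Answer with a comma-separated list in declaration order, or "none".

result, room, value, visit_id, mrn

- result: DEFAULT only fills an omitted column; an explicit NULL is still allowed → nullable.
- provider: declared NOT NULL → not nullable.
- room: CHECK does not forbid NULL (a CHECK constraint passes when its expression is NULL) → nullable.
- value: DEFAULT only fills an omitted column; an explicit NULL is still allowed → nullable.
- visit_id: DEFAULT only fills an omitted column; an explicit NULL is still allowed → nullable.
- mrn: CHECK does not forbid NULL (a CHECK constraint passes when its expression is NULL) → nullable.
- severity: declared NOT NULL → not nullable.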